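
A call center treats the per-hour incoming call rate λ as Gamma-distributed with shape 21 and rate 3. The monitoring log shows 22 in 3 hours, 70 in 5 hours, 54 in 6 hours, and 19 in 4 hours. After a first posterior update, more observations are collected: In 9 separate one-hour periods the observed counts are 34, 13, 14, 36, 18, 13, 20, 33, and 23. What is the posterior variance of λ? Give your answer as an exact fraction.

13/30

Total count: 22 + 70 + 54 + 19 = 165.
Total exposure: 3 + 5 + 6 + 4 = 18 hours.
After the first batch: Gamma(21 + 165, 3 + 18) = Gamma(186, 21).
Total count: 34 + 13 + 14 + 36 + 18 + 13 + 20 + 33 + 23 = 204.
Total exposure: 9 hours.
After the second batch: Gamma(186 + 204, 21 + 9) = Gamma(390, 30).
Posterior variance = α'/β'² = 390/900 = 13/30.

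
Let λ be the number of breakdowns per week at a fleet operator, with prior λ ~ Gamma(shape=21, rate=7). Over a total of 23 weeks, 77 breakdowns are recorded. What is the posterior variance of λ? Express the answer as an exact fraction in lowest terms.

49/450

Total count 77 over total exposure 23 weeks.
Posterior: α' = 21 + 77 = 98, β' = 7 + 23 = 30.
Posterior variance = α'/β'² = 98/900 = 49/450.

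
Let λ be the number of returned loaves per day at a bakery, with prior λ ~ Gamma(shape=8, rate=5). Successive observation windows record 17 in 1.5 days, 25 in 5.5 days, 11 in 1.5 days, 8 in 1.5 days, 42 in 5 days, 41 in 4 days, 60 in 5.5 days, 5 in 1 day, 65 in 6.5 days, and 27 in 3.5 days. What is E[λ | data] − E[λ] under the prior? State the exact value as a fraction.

814/135

Total count: 17 + 25 + 11 + 8 + 42 + 41 + 60 + 5 + 65 + 27 = 301.
Total exposure: 1.5 + 5.5 + 1.5 + 1.5 + 5 + 4 + 5.5 + 1 + 6.5 + 3.5 = 35.5 days.
The Gamma prior is conjugate for the Poisson rate, so λ | data ~ Gamma(8+301, 5+35.5) = Gamma(309, 81/2).
Posterior mean = 309/(81/2) = 206/27; prior mean = 8/5 = 8/5. Difference = 206/27 − 8/5 = 814/135.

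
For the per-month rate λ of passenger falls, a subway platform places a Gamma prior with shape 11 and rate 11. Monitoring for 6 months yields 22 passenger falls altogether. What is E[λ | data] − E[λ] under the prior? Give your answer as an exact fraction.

16/17

Total count 22 over total exposure 6 months.
Gamma(α, β) with Poisson data over total exposure Σt gives posterior Gamma(α+Σx, β+Σt) = Gamma(33, 17).
Posterior mean = 33/17 = 33/17; prior mean = 11/11 = 1. Difference = 33/17 − 1 = 16/17.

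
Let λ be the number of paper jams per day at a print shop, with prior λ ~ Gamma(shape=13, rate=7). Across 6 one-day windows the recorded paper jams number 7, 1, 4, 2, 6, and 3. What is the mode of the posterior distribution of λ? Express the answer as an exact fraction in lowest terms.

Total count: 7 + 1 + 4 + 2 + 6 + 3 = 23.
Total exposure: 6 days.
Posterior: α' = 13 + 23 = 36, β' = 7 + 6 = 13.
Posterior mode = (α'−1)/β' = 35/13.

35/13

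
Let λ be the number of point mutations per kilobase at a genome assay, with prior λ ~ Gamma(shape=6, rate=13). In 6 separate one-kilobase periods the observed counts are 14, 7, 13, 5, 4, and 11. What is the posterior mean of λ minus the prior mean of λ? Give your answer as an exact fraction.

Total count: 14 + 7 + 13 + 5 + 4 + 11 = 54.
Total exposure: 6 kilobases.
Conjugate update: add total count to the shape and total exposure to the rate, giving Gamma(60, 19).
Posterior mean = 60/19 = 60/19; prior mean = 6/13 = 6/13. Difference = 60/19 − 6/13 = 666/247.

666/247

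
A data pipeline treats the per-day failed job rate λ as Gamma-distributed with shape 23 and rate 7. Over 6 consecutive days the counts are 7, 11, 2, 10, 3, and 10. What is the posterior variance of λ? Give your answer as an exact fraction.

Total count: 7 + 11 + 2 + 10 + 3 + 10 = 43.
Total exposure: 6 days.
The Gamma prior is conjugate for the Poisson rate, so λ | data ~ Gamma(23+43, 7+6) = Gamma(66, 13).
Posterior variance = α'/β'² = 66/169.

66/169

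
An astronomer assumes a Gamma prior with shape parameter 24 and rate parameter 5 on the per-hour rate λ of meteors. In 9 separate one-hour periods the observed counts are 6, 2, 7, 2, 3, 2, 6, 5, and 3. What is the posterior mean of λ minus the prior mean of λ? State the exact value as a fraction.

-18/35

Total count: 6 + 2 + 7 + 2 + 3 + 2 + 6 + 5 + 3 = 36.
Total exposure: 9 hours.
Conjugate update: add total count to the shape and total exposure to the rate, giving Gamma(60, 14).
Posterior mean = 60/14 = 30/7; prior mean = 24/5 = 24/5. Difference = 30/7 − 24/5 = -18/35.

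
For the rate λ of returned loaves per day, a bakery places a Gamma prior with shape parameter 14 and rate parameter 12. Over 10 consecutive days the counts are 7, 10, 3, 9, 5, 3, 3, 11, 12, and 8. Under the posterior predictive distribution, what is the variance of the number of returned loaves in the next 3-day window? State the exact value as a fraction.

6375/484

Total count: 7 + 10 + 3 + 9 + 5 + 3 + 3 + 11 + 12 + 8 = 71.
Total exposure: 10 days.
Gamma(α, β) with Poisson data over total exposure Σt gives posterior Gamma(α+Σx, β+Σt) = Gamma(85, 22).
The posterior predictive for a window of length T is Negative Binomial with variance T·α'·(β'+T)/β'² = 3·85·25/484 = 6375/484.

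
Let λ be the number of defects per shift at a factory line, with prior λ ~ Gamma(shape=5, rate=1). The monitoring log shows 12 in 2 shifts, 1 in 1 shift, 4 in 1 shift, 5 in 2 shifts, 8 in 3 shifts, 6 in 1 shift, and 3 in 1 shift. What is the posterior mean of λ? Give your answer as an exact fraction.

Total count: 12 + 1 + 4 + 5 + 8 + 6 + 3 = 39.
Total exposure: 2 + 1 + 1 + 2 + 3 + 1 + 1 = 11 shifts.
Posterior: α' = 5 + 39 = 44, β' = 1 + 11 = 12.
Posterior mean = α'/β' = 44/12 = 11/3.

11/3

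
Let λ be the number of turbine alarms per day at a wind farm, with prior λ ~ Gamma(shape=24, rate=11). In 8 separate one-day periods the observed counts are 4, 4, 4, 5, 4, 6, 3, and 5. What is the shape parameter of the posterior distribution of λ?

Total count: 4 + 4 + 4 + 5 + 4 + 6 + 3 + 5 = 35.
Total exposure: 8 days.
By Gamma–Poisson conjugacy, the posterior is Gamma(α + Σx, β + Σt) = Gamma(24 + 35, 11 + 8) = Gamma(59, 19).

59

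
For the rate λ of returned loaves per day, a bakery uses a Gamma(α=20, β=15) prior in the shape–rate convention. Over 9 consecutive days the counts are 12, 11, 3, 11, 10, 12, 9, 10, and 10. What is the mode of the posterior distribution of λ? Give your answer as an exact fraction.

Total count: 12 + 11 + 3 + 11 + 10 + 12 + 9 + 10 + 10 = 88.
Total exposure: 9 days.
Posterior: α' = 20 + 88 = 108, β' = 15 + 9 = 24.
Posterior mode = (α'−1)/β' = 107/24.

107/24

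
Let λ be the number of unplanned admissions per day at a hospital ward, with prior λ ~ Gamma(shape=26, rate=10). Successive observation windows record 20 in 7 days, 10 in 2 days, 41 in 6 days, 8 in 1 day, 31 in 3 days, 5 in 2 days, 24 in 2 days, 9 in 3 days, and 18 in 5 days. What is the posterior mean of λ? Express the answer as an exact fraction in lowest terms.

Total count: 20 + 10 + 41 + 8 + 31 + 5 + 24 + 9 + 18 = 166.
Total exposure: 7 + 2 + 6 + 1 + 3 + 2 + 2 + 3 + 5 = 31 days.
The Gamma prior is conjugate for the Poisson rate, so λ | data ~ Gamma(26+166, 10+31) = Gamma(192, 41).
Posterior mean = α'/β' = 192/41.

192/41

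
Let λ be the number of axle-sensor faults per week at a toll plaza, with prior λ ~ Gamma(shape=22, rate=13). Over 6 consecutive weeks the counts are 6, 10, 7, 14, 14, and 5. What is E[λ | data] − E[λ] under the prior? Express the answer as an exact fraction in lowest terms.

596/247

Total count: 6 + 10 + 7 + 14 + 14 + 5 = 56.
Total exposure: 6 weeks.
By Gamma–Poisson conjugacy, the posterior is Gamma(α + Σx, β + Σt) = Gamma(22 + 56, 13 + 6) = Gamma(78, 19).
Posterior mean = 78/19 = 78/19; prior mean = 22/13 = 22/13. Difference = 78/19 − 22/13 = 596/247.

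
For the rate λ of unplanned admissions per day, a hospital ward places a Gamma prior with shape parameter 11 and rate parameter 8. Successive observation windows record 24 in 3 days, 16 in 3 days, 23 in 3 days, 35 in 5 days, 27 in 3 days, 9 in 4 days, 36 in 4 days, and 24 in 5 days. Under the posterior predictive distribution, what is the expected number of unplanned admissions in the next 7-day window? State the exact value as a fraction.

Total count: 24 + 16 + 23 + 35 + 27 + 9 + 36 + 24 = 194.
Total exposure: 3 + 3 + 3 + 5 + 3 + 4 + 4 + 5 = 30 days.
By Gamma–Poisson conjugacy, the posterior is Gamma(α + Σx, β + Σt) = Gamma(11 + 194, 8 + 30) = Gamma(205, 38).
Predictive mean over a 7-day window = T·E[λ|data] = 7·205/38 = 1435/38.

1435/38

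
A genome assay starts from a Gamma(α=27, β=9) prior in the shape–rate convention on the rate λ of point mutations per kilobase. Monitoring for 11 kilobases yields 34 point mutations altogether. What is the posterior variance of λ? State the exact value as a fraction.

61/400

Total count 34 over total exposure 11 kilobases.
Posterior: α' = 27 + 34 = 61, β' = 9 + 11 = 20.
Posterior variance = α'/β'² = 61/400.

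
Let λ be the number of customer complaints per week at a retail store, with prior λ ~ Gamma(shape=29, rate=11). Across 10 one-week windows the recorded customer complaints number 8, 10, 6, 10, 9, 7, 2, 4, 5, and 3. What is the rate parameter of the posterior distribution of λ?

21

Total count: 8 + 10 + 6 + 10 + 9 + 7 + 2 + 4 + 5 + 3 = 64.
Total exposure: 10 weeks.
Conjugate update: add total count to the shape and total exposure to the rate, giving Gamma(93, 21).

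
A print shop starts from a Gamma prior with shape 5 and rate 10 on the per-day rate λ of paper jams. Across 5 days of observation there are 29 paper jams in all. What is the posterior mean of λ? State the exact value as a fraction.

34/15

Total count 29 over total exposure 5 days.
By Gamma–Poisson conjugacy, the posterior is Gamma(α + Σx, β + Σt) = Gamma(5 + 29, 10 + 5) = Gamma(34, 15).
Posterior mean = α'/β' = 34/15.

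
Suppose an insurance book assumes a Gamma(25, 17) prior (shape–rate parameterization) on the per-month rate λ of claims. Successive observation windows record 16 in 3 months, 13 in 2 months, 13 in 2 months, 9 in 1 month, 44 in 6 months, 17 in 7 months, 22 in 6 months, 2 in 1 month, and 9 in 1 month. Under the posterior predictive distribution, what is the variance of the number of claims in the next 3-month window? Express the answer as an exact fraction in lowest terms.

12495/1058

Total count: 16 + 13 + 13 + 9 + 44 + 17 + 22 + 2 + 9 = 145.
Total exposure: 3 + 2 + 2 + 1 + 6 + 7 + 6 + 1 + 1 = 29 months.
The Gamma prior is conjugate for the Poisson rate, so λ | data ~ Gamma(25+145, 17+29) = Gamma(170, 46).
The posterior predictive for a window of length T is Negative Binomial with variance T·α'·(β'+T)/β'² = 3·170·49/2116 = 12495/1058.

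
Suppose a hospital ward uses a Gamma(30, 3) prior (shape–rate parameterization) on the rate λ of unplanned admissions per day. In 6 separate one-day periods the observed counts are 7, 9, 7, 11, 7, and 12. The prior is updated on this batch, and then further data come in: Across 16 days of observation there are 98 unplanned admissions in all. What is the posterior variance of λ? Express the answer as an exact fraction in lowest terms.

Total count: 7 + 9 + 7 + 11 + 7 + 12 = 53.
Total exposure: 6 days.
After the first batch: Gamma(30 + 53, 3 + 6) = Gamma(83, 9).
Total count 98 over total exposure 16 days.
After the second batch: Gamma(83 + 98, 9 + 16) = Gamma(181, 25).
Posterior variance = α'/β'² = 181/625.

181/625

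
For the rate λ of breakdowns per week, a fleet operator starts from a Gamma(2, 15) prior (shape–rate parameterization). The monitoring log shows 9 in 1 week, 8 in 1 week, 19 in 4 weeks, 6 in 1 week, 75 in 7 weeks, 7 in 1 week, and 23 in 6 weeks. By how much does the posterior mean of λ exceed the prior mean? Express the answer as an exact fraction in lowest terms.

721/180

Total count: 9 + 8 + 19 + 6 + 75 + 7 + 23 = 147.
Total exposure: 1 + 1 + 4 + 1 + 7 + 1 + 6 = 21 weeks.
The Gamma prior is conjugate for the Poisson rate, so λ | data ~ Gamma(2+147, 15+21) = Gamma(149, 36).
Posterior mean = 149/36 = 149/36; prior mean = 2/15 = 2/15. Difference = 149/36 − 2/15 = 721/180.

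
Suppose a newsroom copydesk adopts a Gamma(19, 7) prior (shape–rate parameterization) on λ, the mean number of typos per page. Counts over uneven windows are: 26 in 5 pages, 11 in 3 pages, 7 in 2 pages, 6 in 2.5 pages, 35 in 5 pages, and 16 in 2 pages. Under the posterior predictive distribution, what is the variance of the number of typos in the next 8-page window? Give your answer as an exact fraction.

132480/2809

Total count: 26 + 11 + 7 + 6 + 35 + 16 = 101.
Total exposure: 5 + 3 + 2 + 2.5 + 5 + 2 = 19.5 pages.
Conjugate update: add total count to the shape and total exposure to the rate, giving Gamma(120, 53/2).
The posterior predictive for a window of length T is Negative Binomial with variance T·α'·(β'+T)/β'² = 8·120·(69/2)/(2809/4) = 132480/2809.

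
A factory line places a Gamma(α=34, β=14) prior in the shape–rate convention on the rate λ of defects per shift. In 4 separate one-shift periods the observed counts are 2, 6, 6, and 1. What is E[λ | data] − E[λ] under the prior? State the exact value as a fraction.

Total count: 2 + 6 + 6 + 1 = 15.
Total exposure: 4 shifts.
By Gamma–Poisson conjugacy, the posterior is Gamma(α + Σx, β + Σt) = Gamma(34 + 15, 14 + 4) = Gamma(49, 18).
Posterior mean = 49/18 = 49/18; prior mean = 34/14 = 17/7. Difference = 49/18 − 17/7 = 37/126.

37/126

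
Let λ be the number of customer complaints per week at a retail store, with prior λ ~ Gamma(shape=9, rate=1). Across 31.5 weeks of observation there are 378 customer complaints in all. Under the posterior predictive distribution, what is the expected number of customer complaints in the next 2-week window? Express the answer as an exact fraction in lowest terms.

Total count 378 over total exposure 31.5 weeks.
By Gamma–Poisson conjugacy, the posterior is Gamma(α + Σx, β + Σt) = Gamma(9 + 378, 1 + 31.5) = Gamma(387, 65/2).
Predictive mean over a 2-week window = T·E[λ|data] = 2·387/(65/2) = 1548/65.

1548/65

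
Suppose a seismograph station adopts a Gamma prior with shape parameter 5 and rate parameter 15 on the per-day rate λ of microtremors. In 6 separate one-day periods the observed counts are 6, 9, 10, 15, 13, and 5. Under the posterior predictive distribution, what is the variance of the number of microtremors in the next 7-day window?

28

Total count: 6 + 9 + 10 + 15 + 13 + 5 = 58.
Total exposure: 6 days.
The Gamma prior is conjugate for the Poisson rate, so λ | data ~ Gamma(5+58, 15+6) = Gamma(63, 21).
The posterior predictive for a window of length T is Negative Binomial with variance T·α'·(β'+T)/β'² = 7·63·28/441 = 28.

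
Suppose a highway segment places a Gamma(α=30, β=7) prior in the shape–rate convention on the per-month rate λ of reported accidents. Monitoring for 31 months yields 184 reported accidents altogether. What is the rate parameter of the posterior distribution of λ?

Total count 184 over total exposure 31 months.
Conjugate update: add total count to the shape and total exposure to the rate, giving Gamma(214, 38).

38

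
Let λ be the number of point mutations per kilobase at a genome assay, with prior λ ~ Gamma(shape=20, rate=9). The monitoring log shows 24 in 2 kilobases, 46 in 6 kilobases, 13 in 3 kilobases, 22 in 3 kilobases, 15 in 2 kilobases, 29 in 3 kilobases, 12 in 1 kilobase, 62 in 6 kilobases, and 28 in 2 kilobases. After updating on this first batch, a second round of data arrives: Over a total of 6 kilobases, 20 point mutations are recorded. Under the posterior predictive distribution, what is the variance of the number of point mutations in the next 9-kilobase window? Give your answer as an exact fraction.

136188/1849

Total count: 24 + 46 + 13 + 22 + 15 + 29 + 12 + 62 + 28 = 251.
Total exposure: 2 + 6 + 3 + 3 + 2 + 3 + 1 + 6 + 2 = 28 kilobases.
After the first batch: Gamma(20 + 251, 9 + 28) = Gamma(271, 37).
Total count 20 over total exposure 6 kilobases.
After the second batch: Gamma(271 + 20, 37 + 6) = Gamma(291, 43).
The posterior predictive for a window of length T is Negative Binomial with variance T·α'·(β'+T)/β'² = 9·291·52/1849 = 136188/1849.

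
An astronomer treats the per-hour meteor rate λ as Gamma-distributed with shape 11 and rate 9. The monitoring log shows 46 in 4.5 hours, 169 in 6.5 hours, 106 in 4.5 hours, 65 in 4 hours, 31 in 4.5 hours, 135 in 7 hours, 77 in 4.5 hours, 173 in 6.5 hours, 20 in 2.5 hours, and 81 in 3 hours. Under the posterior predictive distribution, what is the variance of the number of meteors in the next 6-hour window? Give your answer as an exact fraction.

1371000/12769

Total count: 46 + 169 + 106 + 65 + 31 + 135 + 77 + 173 + 20 + 81 = 903.
Total exposure: 4.5 + 6.5 + 4.5 + 4 + 4.5 + 7 + 4.5 + 6.5 + 2.5 + 3 = 47.5 hours.
The Gamma prior is conjugate for the Poisson rate, so λ | data ~ Gamma(11+903, 9+47.5) = Gamma(914, 113/2).
The posterior predictive for a window of length T is Negative Binomial with variance T·α'·(β'+T)/β'² = 6·914·(125/2)/(12769/4) = 1371000/12769.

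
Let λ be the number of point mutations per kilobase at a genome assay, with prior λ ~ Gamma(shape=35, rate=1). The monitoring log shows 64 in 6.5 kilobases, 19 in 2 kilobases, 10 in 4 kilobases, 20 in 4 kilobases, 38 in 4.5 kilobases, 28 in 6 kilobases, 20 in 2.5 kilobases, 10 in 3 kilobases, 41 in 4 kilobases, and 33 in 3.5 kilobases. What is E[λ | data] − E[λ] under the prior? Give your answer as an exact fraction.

-1117/41

Total count: 64 + 19 + 10 + 20 + 38 + 28 + 20 + 10 + 41 + 33 = 283.
Total exposure: 6.5 + 2 + 4 + 4 + 4.5 + 6 + 2.5 + 3 + 4 + 3.5 = 40 kilobases.
By Gamma–Poisson conjugacy, the posterior is Gamma(α + Σx, β + Σt) = Gamma(35 + 283, 1 + 40) = Gamma(318, 41).
Posterior mean = 318/41 = 318/41; prior mean = 35/1 = 35. Difference = 318/41 − 35 = -1117/41.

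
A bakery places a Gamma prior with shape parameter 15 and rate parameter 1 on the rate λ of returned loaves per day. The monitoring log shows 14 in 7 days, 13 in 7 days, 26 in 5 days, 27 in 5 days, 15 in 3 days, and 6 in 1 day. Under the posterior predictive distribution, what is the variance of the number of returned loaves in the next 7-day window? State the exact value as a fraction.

Total count: 14 + 13 + 26 + 27 + 15 + 6 = 101.
Total exposure: 7 + 7 + 5 + 5 + 3 + 1 = 28 days.
The Gamma prior is conjugate for the Poisson rate, so λ | data ~ Gamma(15+101, 1+28) = Gamma(116, 29).
The posterior predictive for a window of length T is Negative Binomial with variance T·α'·(β'+T)/β'² = 7·116·36/841 = 1008/29.

1008/29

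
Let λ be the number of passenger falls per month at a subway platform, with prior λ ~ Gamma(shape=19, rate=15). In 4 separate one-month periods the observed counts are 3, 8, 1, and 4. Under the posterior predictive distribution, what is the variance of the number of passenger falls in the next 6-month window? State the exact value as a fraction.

5250/361

Total count: 3 + 8 + 1 + 4 = 16.
Total exposure: 4 months.
By Gamma–Poisson conjugacy, the posterior is Gamma(α + Σx, β + Σt) = Gamma(19 + 16, 15 + 4) = Gamma(35, 19).
The posterior predictive for a window of length T is Negative Binomial with variance T·α'·(β'+T)/β'² = 6·35·25/361 = 5250/361.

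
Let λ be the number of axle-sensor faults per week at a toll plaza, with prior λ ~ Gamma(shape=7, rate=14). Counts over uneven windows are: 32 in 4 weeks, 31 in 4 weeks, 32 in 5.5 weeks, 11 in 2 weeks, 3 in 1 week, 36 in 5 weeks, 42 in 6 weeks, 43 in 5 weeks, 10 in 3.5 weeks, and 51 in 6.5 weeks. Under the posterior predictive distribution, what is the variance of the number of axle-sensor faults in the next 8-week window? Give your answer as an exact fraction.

615072/12769

Total count: 32 + 31 + 32 + 11 + 3 + 36 + 42 + 43 + 10 + 51 = 291.
Total exposure: 4 + 4 + 5.5 + 2 + 1 + 5 + 6 + 5 + 3.5 + 6.5 = 42.5 weeks.
Conjugate update: add total count to the shape and total exposure to the rate, giving Gamma(298, 113/2).
The posterior predictive for a window of length T is Negative Binomial with variance T·α'·(β'+T)/β'² = 8·298·(129/2)/(12769/4) = 615072/12769.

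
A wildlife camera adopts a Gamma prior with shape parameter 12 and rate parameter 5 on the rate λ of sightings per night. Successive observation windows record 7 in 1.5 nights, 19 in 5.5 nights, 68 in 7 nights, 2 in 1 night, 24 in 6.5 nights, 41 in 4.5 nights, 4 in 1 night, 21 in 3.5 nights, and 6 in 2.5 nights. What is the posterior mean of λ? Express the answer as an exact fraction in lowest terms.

Total count: 7 + 19 + 68 + 2 + 24 + 41 + 4 + 21 + 6 = 192.
Total exposure: 1.5 + 5.5 + 7 + 1 + 6.5 + 4.5 + 1 + 3.5 + 2.5 = 33 nights.
Posterior: α' = 12 + 192 = 204, β' = 5 + 33 = 38.
Posterior mean = α'/β' = 204/38 = 102/19.

102/19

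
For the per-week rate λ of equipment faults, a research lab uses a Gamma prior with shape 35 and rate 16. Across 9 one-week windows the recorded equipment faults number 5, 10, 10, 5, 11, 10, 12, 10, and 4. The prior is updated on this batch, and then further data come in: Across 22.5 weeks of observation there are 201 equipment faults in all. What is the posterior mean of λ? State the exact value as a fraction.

Total count: 5 + 10 + 10 + 5 + 11 + 10 + 12 + 10 + 4 = 77.
Total exposure: 9 weeks.
After the first batch: Gamma(35 + 77, 16 + 9) = Gamma(112, 25).
Total count 201 over total exposure 22.5 weeks.
After the second batch: Gamma(112 + 201, 25 + 22.5) = Gamma(313, 95/2).
Posterior mean = α'/β' = 313/(95/2) = 626/95.

626/95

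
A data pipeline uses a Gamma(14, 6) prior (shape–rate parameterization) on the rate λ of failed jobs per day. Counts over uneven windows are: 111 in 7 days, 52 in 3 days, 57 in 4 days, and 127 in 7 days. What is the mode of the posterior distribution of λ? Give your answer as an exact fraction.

40/3

Total count: 111 + 52 + 57 + 127 = 347.
Total exposure: 7 + 3 + 4 + 7 = 21 days.
By Gamma–Poisson conjugacy, the posterior is Gamma(α + Σx, β + Σt) = Gamma(14 + 347, 6 + 21) = Gamma(361, 27).
Posterior mode = (α'−1)/β' = 360/27 = 40/3.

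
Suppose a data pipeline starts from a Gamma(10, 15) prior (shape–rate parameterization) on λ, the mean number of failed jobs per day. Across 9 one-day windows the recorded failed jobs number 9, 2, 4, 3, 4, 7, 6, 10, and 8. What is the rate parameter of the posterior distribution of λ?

24

Total count: 9 + 2 + 4 + 3 + 4 + 7 + 6 + 10 + 8 = 53.
Total exposure: 9 days.
Gamma(α, β) with Poisson data over total exposure Σt gives posterior Gamma(α+Σx, β+Σt) = Gamma(63, 24).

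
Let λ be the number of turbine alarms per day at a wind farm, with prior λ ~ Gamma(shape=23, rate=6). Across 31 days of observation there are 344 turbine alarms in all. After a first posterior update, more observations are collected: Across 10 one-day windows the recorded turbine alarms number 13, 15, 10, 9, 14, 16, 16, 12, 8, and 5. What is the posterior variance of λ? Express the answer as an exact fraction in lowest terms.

485/2209

Total count 344 over total exposure 31 days.
After the first batch: Gamma(23 + 344, 6 + 31) = Gamma(367, 37).
Total count: 13 + 15 + 10 + 9 + 14 + 16 + 16 + 12 + 8 + 5 = 118.
Total exposure: 10 days.
After the second batch: Gamma(367 + 118, 37 + 10) = Gamma(485, 47).
Posterior variance = α'/β'² = 485/2209.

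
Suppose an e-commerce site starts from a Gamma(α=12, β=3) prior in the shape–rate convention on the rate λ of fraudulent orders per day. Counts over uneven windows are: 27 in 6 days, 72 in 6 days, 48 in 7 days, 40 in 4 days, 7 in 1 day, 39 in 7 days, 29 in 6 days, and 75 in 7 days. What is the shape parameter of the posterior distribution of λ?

Total count: 27 + 72 + 48 + 40 + 7 + 39 + 29 + 75 = 337.
Total exposure: 6 + 6 + 7 + 4 + 1 + 7 + 6 + 7 = 44 days.
The Gamma prior is conjugate for the Poisson rate, so λ | data ~ Gamma(12+337, 3+44) = Gamma(349, 47).

349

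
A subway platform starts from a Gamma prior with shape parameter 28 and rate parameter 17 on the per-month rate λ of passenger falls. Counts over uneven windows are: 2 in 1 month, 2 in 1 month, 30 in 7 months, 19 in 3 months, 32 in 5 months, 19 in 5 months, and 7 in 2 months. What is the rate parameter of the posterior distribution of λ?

41

Total count: 2 + 2 + 30 + 19 + 32 + 19 + 7 = 111.
Total exposure: 1 + 1 + 7 + 3 + 5 + 5 + 2 = 24 months.
By Gamma–Poisson conjugacy, the posterior is Gamma(α + Σx, β + Σt) = Gamma(28 + 111, 17 + 24) = Gamma(139, 41).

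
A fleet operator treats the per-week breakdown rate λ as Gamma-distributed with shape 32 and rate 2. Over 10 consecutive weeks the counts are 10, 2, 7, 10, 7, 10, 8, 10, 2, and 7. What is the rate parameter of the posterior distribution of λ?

12

Total count: 10 + 2 + 7 + 10 + 7 + 10 + 8 + 10 + 2 + 7 = 73.
Total exposure: 10 weeks.
By Gamma–Poisson conjugacy, the posterior is Gamma(α + Σx, β + Σt) = Gamma(32 + 73, 2 + 10) = Gamma(105, 12).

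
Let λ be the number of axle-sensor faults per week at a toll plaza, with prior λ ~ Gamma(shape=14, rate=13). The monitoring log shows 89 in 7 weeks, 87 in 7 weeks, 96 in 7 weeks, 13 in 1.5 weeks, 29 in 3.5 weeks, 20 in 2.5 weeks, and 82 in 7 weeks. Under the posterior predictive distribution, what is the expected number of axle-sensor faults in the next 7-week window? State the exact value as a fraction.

6020/97

Total count: 89 + 87 + 96 + 13 + 29 + 20 + 82 = 416.
Total exposure: 7 + 7 + 7 + 1.5 + 3.5 + 2.5 + 7 = 35.5 weeks.
The Gamma prior is conjugate for the Poisson rate, so λ | data ~ Gamma(14+416, 13+35.5) = Gamma(430, 97/2).
Predictive mean over a 7-week window = T·E[λ|data] = 7·430/(97/2) = 6020/97.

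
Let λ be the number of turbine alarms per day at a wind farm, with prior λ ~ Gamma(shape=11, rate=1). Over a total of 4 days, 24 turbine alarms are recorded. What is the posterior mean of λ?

Total count 24 over total exposure 4 days.
By Gamma–Poisson conjugacy, the posterior is Gamma(α + Σx, β + Σt) = Gamma(11 + 24, 1 + 4) = Gamma(35, 5).
Posterior mean = α'/β' = 35/5 = 7.

7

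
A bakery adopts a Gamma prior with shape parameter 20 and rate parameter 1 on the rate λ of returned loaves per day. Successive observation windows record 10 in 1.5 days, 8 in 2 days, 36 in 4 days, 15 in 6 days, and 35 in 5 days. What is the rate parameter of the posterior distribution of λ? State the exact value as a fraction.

39/2

Total count: 10 + 8 + 36 + 15 + 35 = 104.
Total exposure: 1.5 + 2 + 4 + 6 + 5 = 18.5 days.
Conjugate update: add total count to the shape and total exposure to the rate, giving Gamma(124, 39/2).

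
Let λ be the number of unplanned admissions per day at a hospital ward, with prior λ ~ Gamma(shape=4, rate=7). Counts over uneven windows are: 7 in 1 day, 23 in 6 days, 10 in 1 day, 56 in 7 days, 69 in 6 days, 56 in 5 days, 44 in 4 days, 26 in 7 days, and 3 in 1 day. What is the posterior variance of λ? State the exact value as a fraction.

298/2025

Total count: 7 + 23 + 10 + 56 + 69 + 56 + 44 + 26 + 3 = 294.
Total exposure: 1 + 6 + 1 + 7 + 6 + 5 + 4 + 7 + 1 = 38 days.
The Gamma prior is conjugate for the Poisson rate, so λ | data ~ Gamma(4+294, 7+38) = Gamma(298, 45).
Posterior variance = α'/β'² = 298/2025.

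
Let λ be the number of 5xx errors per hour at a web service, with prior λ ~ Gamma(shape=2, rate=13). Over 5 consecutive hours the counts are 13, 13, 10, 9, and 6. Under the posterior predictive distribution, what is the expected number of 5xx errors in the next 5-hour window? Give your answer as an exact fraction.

Total count: 13 + 13 + 10 + 9 + 6 = 51.
Total exposure: 5 hours.
By Gamma–Poisson conjugacy, the posterior is Gamma(α + Σx, β + Σt) = Gamma(2 + 51, 13 + 5) = Gamma(53, 18).
Predictive mean over a 5-hour window = T·E[λ|data] = 5·53/18 = 265/18.

265/18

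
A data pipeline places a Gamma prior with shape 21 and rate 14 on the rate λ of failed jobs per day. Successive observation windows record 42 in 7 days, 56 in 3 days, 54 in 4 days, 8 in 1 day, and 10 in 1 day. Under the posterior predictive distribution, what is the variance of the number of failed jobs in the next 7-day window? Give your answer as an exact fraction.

49469/900

Total count: 42 + 56 + 54 + 8 + 10 = 170.
Total exposure: 7 + 3 + 4 + 1 + 1 = 16 days.
The Gamma prior is conjugate for the Poisson rate, so λ | data ~ Gamma(21+170, 14+16) = Gamma(191, 30).
The posterior predictive for a window of length T is Negative Binomial with variance T·α'·(β'+T)/β'² = 7·191·37/900 = 49469/900.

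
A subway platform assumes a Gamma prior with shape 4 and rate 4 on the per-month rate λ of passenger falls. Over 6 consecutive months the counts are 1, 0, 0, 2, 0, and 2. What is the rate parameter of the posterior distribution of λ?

Total count: 1 + 0 + 0 + 2 + 0 + 2 = 5.
Total exposure: 6 months.
Conjugate update: add total count to the shape and total exposure to the rate, giving Gamma(9, 10).

10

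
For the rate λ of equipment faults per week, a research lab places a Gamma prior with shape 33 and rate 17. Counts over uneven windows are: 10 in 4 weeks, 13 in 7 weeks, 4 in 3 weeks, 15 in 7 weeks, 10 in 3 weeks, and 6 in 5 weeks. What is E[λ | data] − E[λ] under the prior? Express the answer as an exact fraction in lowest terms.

Total count: 10 + 13 + 4 + 15 + 10 + 6 = 58.
Total exposure: 4 + 7 + 3 + 7 + 3 + 5 = 29 weeks.
Gamma(α, β) with Poisson data over total exposure Σt gives posterior Gamma(α+Σx, β+Σt) = Gamma(91, 46).
Posterior mean = 91/46 = 91/46; prior mean = 33/17 = 33/17. Difference = 91/46 − 33/17 = 29/782.

29/782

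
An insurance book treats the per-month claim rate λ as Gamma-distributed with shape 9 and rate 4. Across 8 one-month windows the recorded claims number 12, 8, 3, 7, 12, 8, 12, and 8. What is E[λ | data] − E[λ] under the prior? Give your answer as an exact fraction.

Total count: 12 + 8 + 3 + 7 + 12 + 8 + 12 + 8 = 70.
Total exposure: 8 months.
Gamma(α, β) with Poisson data over total exposure Σt gives posterior Gamma(α+Σx, β+Σt) = Gamma(79, 12).
Posterior mean = 79/12 = 79/12; prior mean = 9/4 = 9/4. Difference = 79/12 − 9/4 = 13/3.

13/3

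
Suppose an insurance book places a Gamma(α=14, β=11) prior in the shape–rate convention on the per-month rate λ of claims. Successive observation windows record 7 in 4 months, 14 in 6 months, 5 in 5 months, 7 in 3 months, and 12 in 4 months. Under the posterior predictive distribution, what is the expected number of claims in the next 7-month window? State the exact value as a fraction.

413/33

Total count: 7 + 14 + 5 + 7 + 12 = 45.
Total exposure: 4 + 6 + 5 + 3 + 4 = 22 months.
By Gamma–Poisson conjugacy, the posterior is Gamma(α + Σx, β + Σt) = Gamma(14 + 45, 11 + 22) = Gamma(59, 33).
Predictive mean over a 7-month window = T·E[λ|data] = 7·59/33 = 413/33.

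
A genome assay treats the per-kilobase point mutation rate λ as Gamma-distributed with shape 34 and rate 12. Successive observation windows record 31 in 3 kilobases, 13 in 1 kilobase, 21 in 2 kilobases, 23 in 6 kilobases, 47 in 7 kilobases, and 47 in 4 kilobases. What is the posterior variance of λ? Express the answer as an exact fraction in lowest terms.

216/1225

Total count: 31 + 13 + 21 + 23 + 47 + 47 = 182.
Total exposure: 3 + 1 + 2 + 6 + 7 + 4 = 23 kilobases.
By Gamma–Poisson conjugacy, the posterior is Gamma(α + Σx, β + Σt) = Gamma(34 + 182, 12 + 23) = Gamma(216, 35).
Posterior variance = α'/β'² = 216/1225.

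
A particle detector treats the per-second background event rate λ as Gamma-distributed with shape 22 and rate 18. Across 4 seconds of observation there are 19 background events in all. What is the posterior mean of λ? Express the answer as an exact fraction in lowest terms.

Total count 19 over total exposure 4 seconds.
By Gamma–Poisson conjugacy, the posterior is Gamma(α + Σx, β + Σt) = Gamma(22 + 19, 18 + 4) = Gamma(41, 22).
Posterior mean = α'/β' = 41/22.

41/22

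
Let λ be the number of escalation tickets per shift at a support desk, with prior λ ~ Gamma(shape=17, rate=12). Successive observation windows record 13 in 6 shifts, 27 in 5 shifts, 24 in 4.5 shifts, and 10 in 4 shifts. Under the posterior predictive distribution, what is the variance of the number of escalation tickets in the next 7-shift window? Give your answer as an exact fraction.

Total count: 13 + 27 + 24 + 10 = 74.
Total exposure: 6 + 5 + 4.5 + 4 = 19.5 shifts.
Gamma(α, β) with Poisson data over total exposure Σt gives posterior Gamma(α+Σx, β+Σt) = Gamma(91, 63/2).
The posterior predictive for a window of length T is Negative Binomial with variance T·α'·(β'+T)/β'² = 7·91·(77/2)/(3969/4) = 2002/81.

2002/81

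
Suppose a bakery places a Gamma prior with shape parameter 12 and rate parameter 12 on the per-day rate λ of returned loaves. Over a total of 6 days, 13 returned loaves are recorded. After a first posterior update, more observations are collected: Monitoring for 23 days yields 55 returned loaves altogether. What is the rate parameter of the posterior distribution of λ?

41

Total count 13 over total exposure 6 days.
After the first batch: Gamma(12 + 13, 12 + 6) = Gamma(25, 18).
Total count 55 over total exposure 23 days.
After the second batch: Gamma(25 + 55, 18 + 23) = Gamma(80, 41).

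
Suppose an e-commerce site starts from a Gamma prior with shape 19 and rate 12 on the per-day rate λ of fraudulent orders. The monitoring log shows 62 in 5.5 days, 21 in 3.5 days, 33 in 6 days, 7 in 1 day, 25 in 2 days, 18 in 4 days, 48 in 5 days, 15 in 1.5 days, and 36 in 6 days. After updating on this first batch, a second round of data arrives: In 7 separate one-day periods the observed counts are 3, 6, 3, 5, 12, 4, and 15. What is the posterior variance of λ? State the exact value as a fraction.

1328/11449

Total count: 62 + 21 + 33 + 7 + 25 + 18 + 48 + 15 + 36 = 265.
Total exposure: 5.5 + 3.5 + 6 + 1 + 2 + 4 + 5 + 1.5 + 6 = 34.5 days.
After the first batch: Gamma(19 + 265, 12 + 34.5) = Gamma(284, 93/2).
Total count: 3 + 6 + 3 + 5 + 12 + 4 + 15 = 48.
Total exposure: 7 days.
After the second batch: Gamma(284 + 48, 93/2 + 7) = Gamma(332, 107/2).
Posterior variance = α'/β'² = 332/(11449/4) = 1328/11449.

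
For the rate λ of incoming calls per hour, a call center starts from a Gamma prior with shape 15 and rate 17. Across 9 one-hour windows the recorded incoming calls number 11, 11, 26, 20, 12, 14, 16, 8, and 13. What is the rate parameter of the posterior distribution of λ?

Total count: 11 + 11 + 26 + 20 + 12 + 14 + 16 + 8 + 13 = 131.
Total exposure: 9 hours.
Posterior: α' = 15 + 131 = 146, β' = 17 + 9 = 26.

26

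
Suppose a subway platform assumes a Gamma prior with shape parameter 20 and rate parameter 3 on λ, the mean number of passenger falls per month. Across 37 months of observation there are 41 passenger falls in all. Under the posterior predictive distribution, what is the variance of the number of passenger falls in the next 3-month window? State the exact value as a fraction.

Total count 41 over total exposure 37 months.
Gamma(α, β) with Poisson data over total exposure Σt gives posterior Gamma(α+Σx, β+Σt) = Gamma(61, 40).
The posterior predictive for a window of length T is Negative Binomial with variance T·α'·(β'+T)/β'² = 3·61·43/1600 = 7869/1600.

7869/1600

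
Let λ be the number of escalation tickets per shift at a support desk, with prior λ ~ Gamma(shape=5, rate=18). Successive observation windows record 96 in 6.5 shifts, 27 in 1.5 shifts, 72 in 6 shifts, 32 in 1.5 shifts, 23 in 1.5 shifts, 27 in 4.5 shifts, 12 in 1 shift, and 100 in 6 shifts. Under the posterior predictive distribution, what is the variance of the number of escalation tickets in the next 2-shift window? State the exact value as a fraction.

152872/8649

Total count: 96 + 27 + 72 + 32 + 23 + 27 + 12 + 100 = 389.
Total exposure: 6.5 + 1.5 + 6 + 1.5 + 1.5 + 4.5 + 1 + 6 = 28.5 shifts.
Posterior: α' = 5 + 389 = 394, β' = 18 + 28.5 = 93/2.
The posterior predictive for a window of length T is Negative Binomial with variance T·α'·(β'+T)/β'² = 2·394·(97/2)/(8649/4) = 152872/8649.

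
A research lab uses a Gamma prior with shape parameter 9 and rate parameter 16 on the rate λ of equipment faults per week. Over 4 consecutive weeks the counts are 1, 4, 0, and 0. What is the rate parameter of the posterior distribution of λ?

Total count: 1 + 4 + 0 + 0 = 5.
Total exposure: 4 weeks.
The Gamma prior is conjugate for the Poisson rate, so λ | data ~ Gamma(9+5, 16+4) = Gamma(14, 20).

20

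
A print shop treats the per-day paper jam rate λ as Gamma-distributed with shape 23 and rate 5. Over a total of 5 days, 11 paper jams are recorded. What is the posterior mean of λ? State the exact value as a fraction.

17/5

Total count 11 over total exposure 5 days.
Gamma(α, β) with Poisson data over total exposure Σt gives posterior Gamma(α+Σx, β+Σt) = Gamma(34, 10).
Posterior mean = α'/β' = 34/10 = 17/5.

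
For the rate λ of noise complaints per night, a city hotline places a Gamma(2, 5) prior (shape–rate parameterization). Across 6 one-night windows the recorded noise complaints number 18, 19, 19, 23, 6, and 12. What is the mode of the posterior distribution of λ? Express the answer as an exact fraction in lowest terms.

Total count: 18 + 19 + 19 + 23 + 6 + 12 = 97.
Total exposure: 6 nights.
Conjugate update: add total count to the shape and total exposure to the rate, giving Gamma(99, 11).
Posterior mode = (α'−1)/β' = 98/11.

98/11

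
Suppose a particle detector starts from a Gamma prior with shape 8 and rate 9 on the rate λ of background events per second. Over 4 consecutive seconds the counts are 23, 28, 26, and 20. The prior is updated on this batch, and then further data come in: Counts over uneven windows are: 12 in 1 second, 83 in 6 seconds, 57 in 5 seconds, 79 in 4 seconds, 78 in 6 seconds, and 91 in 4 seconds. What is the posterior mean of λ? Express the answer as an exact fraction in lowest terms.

505/39

Total count: 23 + 28 + 26 + 20 = 97.
Total exposure: 4 seconds.
After the first batch: Gamma(8 + 97, 9 + 4) = Gamma(105, 13).
Total count: 12 + 83 + 57 + 79 + 78 + 91 = 400.
Total exposure: 1 + 6 + 5 + 4 + 6 + 4 = 26 seconds.
After the second batch: Gamma(105 + 400, 13 + 26) = Gamma(505, 39).
Posterior mean = α'/β' = 505/39.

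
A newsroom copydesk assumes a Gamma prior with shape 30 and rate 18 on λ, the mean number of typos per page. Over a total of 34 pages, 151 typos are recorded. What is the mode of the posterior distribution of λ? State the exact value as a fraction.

Total count 151 over total exposure 34 pages.
Gamma(α, β) with Poisson data over total exposure Σt gives posterior Gamma(α+Σx, β+Σt) = Gamma(181, 52).
Posterior mode = (α'−1)/β' = 180/52 = 45/13.

45/13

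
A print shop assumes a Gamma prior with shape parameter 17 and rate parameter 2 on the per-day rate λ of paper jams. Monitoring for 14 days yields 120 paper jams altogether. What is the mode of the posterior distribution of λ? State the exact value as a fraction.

Total count 120 over total exposure 14 days.
Posterior: α' = 17 + 120 = 137, β' = 2 + 14 = 16.
Posterior mode = (α'−1)/β' = 136/16 = 17/2.

17/2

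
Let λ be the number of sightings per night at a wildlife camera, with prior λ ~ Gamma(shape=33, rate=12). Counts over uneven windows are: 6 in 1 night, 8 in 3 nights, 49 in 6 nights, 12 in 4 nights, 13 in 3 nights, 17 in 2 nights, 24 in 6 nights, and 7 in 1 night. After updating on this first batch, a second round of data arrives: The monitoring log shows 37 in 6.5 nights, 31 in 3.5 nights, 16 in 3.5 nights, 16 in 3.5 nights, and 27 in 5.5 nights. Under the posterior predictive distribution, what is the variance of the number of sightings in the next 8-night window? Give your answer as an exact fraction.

648832/14641

Total count: 6 + 8 + 49 + 12 + 13 + 17 + 24 + 7 = 136.
Total exposure: 1 + 3 + 6 + 4 + 3 + 2 + 6 + 1 = 26 nights.
After the first batch: Gamma(33 + 136, 12 + 26) = Gamma(169, 38).
Total count: 37 + 31 + 16 + 16 + 27 = 127.
Total exposure: 6.5 + 3.5 + 3.5 + 3.5 + 5.5 = 22.5 nights.
After the second batch: Gamma(169 + 127, 38 + 22.5) = Gamma(296, 121/2).
The posterior predictive for a window of length T is Negative Binomial with variance T·α'·(β'+T)/β'² = 8·296·(137/2)/(14641/4) = 648832/14641.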